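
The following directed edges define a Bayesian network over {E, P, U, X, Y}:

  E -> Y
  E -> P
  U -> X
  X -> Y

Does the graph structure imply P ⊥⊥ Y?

No — P and Y are not d-separated given ∅.

The only undirected path from P to Y is:
Path 1: P ← E → Y
  E is a fork and E is not conditioned on — no node blocks this path, so it is active.
At least one path is unblocked, so d-separation fails.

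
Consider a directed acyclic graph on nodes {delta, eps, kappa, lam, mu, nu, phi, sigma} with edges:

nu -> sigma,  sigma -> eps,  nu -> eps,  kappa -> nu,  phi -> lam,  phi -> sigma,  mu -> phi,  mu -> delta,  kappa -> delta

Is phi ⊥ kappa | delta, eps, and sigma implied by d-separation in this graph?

No

There are 3 undirected paths between phi and kappa; checking each against the conditioning set {delta, eps, sigma}:
Path 1: phi → sigma ← nu ← kappa
  sigma is a collider and sigma is conditioned on, which opens it; nu is a chain and nu is not conditioned on — no node blocks this path, so it is active.
Path 2: phi → sigma → eps ← nu ← kappa
  sigma is a chain here and sigma is conditioned on, so the path is blocked at sigma.
Path 3: phi ← mu → delta ← kappa
  mu is a fork and mu is not conditioned on; delta is a collider and delta is conditioned on, which opens it — no node blocks this path, so it is active.
At least one path is unblocked, so d-separation fails.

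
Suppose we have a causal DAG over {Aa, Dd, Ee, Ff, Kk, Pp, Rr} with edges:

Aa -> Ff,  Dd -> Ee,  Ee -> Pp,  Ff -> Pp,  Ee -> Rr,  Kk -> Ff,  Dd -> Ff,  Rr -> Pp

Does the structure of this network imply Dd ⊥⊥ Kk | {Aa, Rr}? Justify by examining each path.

Enumerating the 3 paths from Dd to Kk and testing each for blocking by {Aa, Rr}:
  1. Dd → Ff ← Kk — Ff:collider[blocks] ⇒ blocked
  2. Dd → Ee → Rr → Pp ← Ff ← Kk — Ee:chain[open]; Rr:chain[blocks]; Pp:collider[blocks]; Ff:chain[open] ⇒ blocked
  3. Dd → Ee → Pp ← Ff ← Kk — Ee:chain[open]; Pp:collider[blocks]; Ff:chain[open] ⇒ blocked
Since every path is blocked, d-separation holds.

Yes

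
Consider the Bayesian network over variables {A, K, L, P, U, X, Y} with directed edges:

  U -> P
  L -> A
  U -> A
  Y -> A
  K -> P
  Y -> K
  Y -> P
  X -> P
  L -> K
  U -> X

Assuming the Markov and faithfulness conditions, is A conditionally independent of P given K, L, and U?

Enumerating the 6 paths from A to P and testing each for blocking by {K, L, U}:
Path 1: A ← U → X → P
  U is a fork here and U is conditioned on, so the path is blocked at U.
Path 2: A ← U → P
  U is a fork here and U is conditioned on, so the path is blocked at U.
Path 3: A ← L → K → P
  L is a fork here and L is conditioned on, so the path is blocked at L.
Path 4: A ← L → K ← Y → P
  L is a fork here and L is conditioned on, so the path is blocked at L.
Path 5: A ← Y → P
  Y is a fork and Y is not conditioned on — no node blocks this path, so it is active.
Path 6: A ← Y → K → P
  K is a chain here and K is conditioned on, so the path is blocked at K.
Since the path A ← Y → P is active, A and P are not d-separated given {K, L, U}.

No — A and P are not d-separated given {K, L, U}.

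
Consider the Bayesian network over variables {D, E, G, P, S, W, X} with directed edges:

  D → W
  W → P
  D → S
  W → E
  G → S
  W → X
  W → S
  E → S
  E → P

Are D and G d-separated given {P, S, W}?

There are 4 undirected paths between D and G; checking each against the conditioning set {P, S, W}:
  1. D → W → E → S ← G — W:chain[blocks]; E:chain[open]; S:collider[open] ⇒ blocked
  2. D → W → S ← G — W:chain[blocks]; S:collider[open] ⇒ blocked
  3. D → W → P ← E → S ← G — W:chain[blocks]; P:collider[open]; E:fork[open]; S:collider[open] ⇒ blocked
  4. D → S ← G — S:collider[open] ⇒ active
Since the path D → S ← G is active, D and G are not d-separated given {P, S, W}.

No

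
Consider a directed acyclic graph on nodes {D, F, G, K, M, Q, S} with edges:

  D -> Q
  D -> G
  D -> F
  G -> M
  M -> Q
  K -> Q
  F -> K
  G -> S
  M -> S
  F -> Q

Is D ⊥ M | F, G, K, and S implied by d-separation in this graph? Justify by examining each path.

5 paths connect D and M; each must be blocked for d-separation to hold:
  1. D → G → S ← M — G:chain[blocks]; S:collider[open] ⇒ blocked
  2. D → G → M — G:chain[blocks] ⇒ blocked
  3. D → F → Q ← M — F:chain[blocks]; Q:collider[blocks] ⇒ blocked
  4. D → F → K → Q ← M — F:chain[blocks]; K:chain[blocks]; Q:collider[blocks] ⇒ blocked
  5. D → Q ← M — Q:collider[blocks] ⇒ blocked
Since every path is blocked, d-separation holds.

Yes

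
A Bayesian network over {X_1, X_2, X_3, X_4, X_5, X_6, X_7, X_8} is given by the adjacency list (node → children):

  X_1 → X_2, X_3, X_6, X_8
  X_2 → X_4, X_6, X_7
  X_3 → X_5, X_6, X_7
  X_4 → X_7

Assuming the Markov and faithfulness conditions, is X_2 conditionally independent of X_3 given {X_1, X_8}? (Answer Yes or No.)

Enumerating the 6 paths from X_2 to X_3 and testing each for blocking by {X_1, X_8}:
  1. X_2 → X_6 ← X_3 — X_6:collider[blocks] ⇒ blocked
  2. X_2 → X_6 ← X_1 → X_3 — X_6:collider[blocks]; X_1:fork[blocks] ⇒ blocked
  3. X_2 → X_7 ← X_3 — X_7:collider[blocks] ⇒ blocked
  4. X_2 → X_4 → X_7 ← X_3 — X_4:chain[open]; X_7:collider[blocks] ⇒ blocked
  5. X_2 ← X_1 → X_3 — X_1:fork[blocks] ⇒ blocked
  6. X_2 ← X_1 → X_6 ← X_3 — X_1:fork[blocks]; X_6:collider[blocks] ⇒ blocked
Since every path is blocked, d-separation holds.

Yes — X_2 and X_3 are d-separated given {X_1, X_8}.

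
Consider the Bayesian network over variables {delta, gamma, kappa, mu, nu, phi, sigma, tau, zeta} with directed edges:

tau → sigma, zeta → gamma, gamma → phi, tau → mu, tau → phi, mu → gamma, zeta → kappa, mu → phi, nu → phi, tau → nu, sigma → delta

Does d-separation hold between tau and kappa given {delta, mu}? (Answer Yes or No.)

We examine all 6 paths between tau and kappa:
Path 1: tau → nu → phi ← gamma ← zeta → kappa
  phi is a collider here and neither phi nor any of its descendants is conditioned on, so the collider stays closed — the path is blocked at phi.
Path 2: tau → nu → phi ← mu → gamma ← zeta → kappa
  phi is a collider here and neither phi nor any of its descendants is conditioned on, so the collider stays closed — the path is blocked at phi.
Path 3: tau → mu → gamma ← zeta → kappa
  mu is a chain here and mu is conditioned on, so the path is blocked at mu.
Path 4: tau → mu → phi ← gamma ← zeta → kappa
  mu is a chain here and mu is conditioned on, so the path is blocked at mu.
Path 5: tau → phi ← gamma ← zeta → kappa
  phi is a collider here and neither phi nor any of its descendants is conditioned on, so the collider stays closed — the path is blocked at phi.
Path 6: tau → phi ← mu → gamma ← zeta → kappa
  phi is a collider here and neither phi nor any of its descendants is conditioned on, so the collider stays closed — the path is blocked at phi.
Every path is blocked, so tau and kappa are d-separated given {delta, mu}.

Yes — tau and kappa are d-separated given {delta, mu}.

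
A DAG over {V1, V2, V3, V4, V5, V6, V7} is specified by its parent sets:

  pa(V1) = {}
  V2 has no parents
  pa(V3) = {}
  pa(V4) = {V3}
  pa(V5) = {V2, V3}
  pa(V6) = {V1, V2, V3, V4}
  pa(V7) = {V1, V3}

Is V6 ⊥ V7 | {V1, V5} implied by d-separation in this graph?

No — V6 and V7 are not d-separated given {V1, V5}.

There are 4 undirected paths between V6 and V7; checking each against the conditioning set {V1, V5}:
Path 1: V6 ← V4 ← V3 → V7
  V4 is a chain and V4 is not conditioned on; V3 is a fork and V3 is not conditioned on — no node blocks this path, so it is active.
Path 2: V6 ← V1 → V7
  V1 is a fork here and V1 is conditioned on, so the path is blocked at V1.
Path 3: V6 ← V2 → V5 ← V3 → V7
  V2 is a fork and V2 is not conditioned on; V5 is a collider and V5 is conditioned on, which opens it; V3 is a fork and V3 is not conditioned on — no node blocks this path, so it is active.
Path 4: V6 ← V3 → V7
  V3 is a fork and V3 is not conditioned on — no node blocks this path, so it is active.
Because an active path exists, V6 and V7 are not d-separated.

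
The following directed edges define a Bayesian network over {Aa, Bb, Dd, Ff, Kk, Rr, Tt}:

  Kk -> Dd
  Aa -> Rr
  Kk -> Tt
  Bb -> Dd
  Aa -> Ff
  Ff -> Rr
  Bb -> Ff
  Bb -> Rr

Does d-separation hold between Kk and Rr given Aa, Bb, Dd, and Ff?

Yes

There are 3 undirected paths between Kk and Rr; checking each against the conditioning set {Aa, Bb, Dd, Ff}:
  1. Kk → Dd ← Bb → Rr — Dd:collider[open]; Bb:fork[blocks] ⇒ blocked
  2. Kk → Dd ← Bb → Ff → Rr — Dd:collider[open]; Bb:fork[blocks]; Ff:chain[blocks] ⇒ blocked
  3. Kk → Dd ← Bb → Ff ← Aa → Rr — Dd:collider[open]; Bb:fork[blocks]; Ff:collider[open]; Aa:fork[blocks] ⇒ blocked
Since every path is blocked, d-separation holds.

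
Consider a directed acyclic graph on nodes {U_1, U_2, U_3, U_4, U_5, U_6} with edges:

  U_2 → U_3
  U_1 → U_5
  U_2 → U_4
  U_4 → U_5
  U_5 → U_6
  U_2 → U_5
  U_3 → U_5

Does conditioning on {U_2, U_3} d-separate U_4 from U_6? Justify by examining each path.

Enumerating the 3 paths from U_4 to U_6 and testing each for blocking by {U_2, U_3}:
  1. U_4 → U_5 → U_6 — U_5:chain[open] ⇒ active
  2. U_4 ← U_2 → U_3 → U_5 → U_6 — U_2:fork[blocks]; U_3:chain[blocks]; U_5:chain[open] ⇒ blocked
  3. U_4 ← U_2 → U_5 → U_6 — U_2:fork[blocks]; U_5:chain[open] ⇒ blocked
Because an active path exists, U_4 and U_6 are not d-separated.

No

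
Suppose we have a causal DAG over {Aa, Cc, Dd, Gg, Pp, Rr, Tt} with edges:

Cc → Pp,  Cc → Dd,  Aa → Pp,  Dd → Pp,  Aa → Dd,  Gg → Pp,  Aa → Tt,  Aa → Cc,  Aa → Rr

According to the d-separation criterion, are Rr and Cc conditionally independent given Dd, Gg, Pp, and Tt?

No — Rr and Cc are not d-separated given {Dd, Gg, Pp, Tt}.

5 paths connect Rr and Cc; each must be blocked for d-separation to hold:
  1. Rr ← Aa → Pp ← Cc — Aa:fork[open]; Pp:collider[open] ⇒ active
  2. Rr ← Aa → Pp ← Dd ← Cc — Aa:fork[open]; Pp:collider[open]; Dd:chain[blocks] ⇒ blocked
  3. Rr ← Aa → Cc — Aa:fork[open] ⇒ active
  4. Rr ← Aa → Dd → Pp ← Cc — Aa:fork[open]; Dd:chain[blocks]; Pp:collider[open] ⇒ blocked
  5. Rr ← Aa → Dd ← Cc — Aa:fork[open]; Dd:collider[open] ⇒ active
At least one path is unblocked, so d-separation fails.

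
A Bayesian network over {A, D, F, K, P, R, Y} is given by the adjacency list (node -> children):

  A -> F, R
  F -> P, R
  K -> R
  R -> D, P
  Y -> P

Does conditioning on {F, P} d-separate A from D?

There are 3 undirected paths between A and D; checking each against the conditioning set {F, P}:
Path 1: A → R → D
  R is a chain and R is not conditioned on — no node blocks this path, so it is active.
Path 2: A → F → R → D
  F is a chain here and F is conditioned on, so the path is blocked at F.
Path 3: A → F → P ← R → D
  F is a chain here and F is conditioned on, so the path is blocked at F.
Since the path A → R → D is active, A and D are not d-separated given {F, P}.

No — A and D are not d-separated given {F, P}.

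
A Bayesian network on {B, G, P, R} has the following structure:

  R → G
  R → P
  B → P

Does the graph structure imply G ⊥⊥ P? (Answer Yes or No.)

No

Only one path connects G and P:
Path 1: G ← R → P
  R is a fork and R is not conditioned on — no node blocks this path, so it is active.
Since the path G ← R → P is active, G and P are not d-separated given ∅.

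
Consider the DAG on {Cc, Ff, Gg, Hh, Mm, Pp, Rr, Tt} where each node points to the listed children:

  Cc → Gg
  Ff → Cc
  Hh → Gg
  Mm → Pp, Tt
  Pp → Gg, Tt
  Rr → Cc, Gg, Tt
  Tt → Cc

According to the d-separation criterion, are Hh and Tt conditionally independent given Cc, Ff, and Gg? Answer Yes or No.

No

6 paths connect Hh and Tt; each must be blocked for d-separation to hold:
Path 1: Hh → Gg ← Cc ← Tt
  Cc is a chain here and Cc is conditioned on, so the path is blocked at Cc.
Path 2: Hh → Gg ← Cc ← Rr → Tt
  Cc is a chain here and Cc is conditioned on, so the path is blocked at Cc.
Path 3: Hh → Gg ← Rr → Tt
  Gg is a collider and Gg is conditioned on, which opens it; Rr is a fork and Rr is not conditioned on — no node blocks this path, so it is active.
Path 4: Hh → Gg ← Rr → Cc ← Tt
  Gg is a collider and Gg is conditioned on, which opens it; Rr is a fork and Rr is not conditioned on; Cc is a collider and Cc is conditioned on, which opens it — no node blocks this path, so it is active.
Path 5: Hh → Gg ← Pp ← Mm → Tt
  Gg is a collider and Gg is conditioned on, which opens it; Pp is a chain and Pp is not conditioned on; Mm is a fork and Mm is not conditioned on — no node blocks this path, so it is active.
Path 6: Hh → Gg ← Pp → Tt
  Gg is a collider and Gg is conditioned on, which opens it; Pp is a fork and Pp is not conditioned on — no node blocks this path, so it is active.
Because an active path exists, Hh and Tt are not d-separated.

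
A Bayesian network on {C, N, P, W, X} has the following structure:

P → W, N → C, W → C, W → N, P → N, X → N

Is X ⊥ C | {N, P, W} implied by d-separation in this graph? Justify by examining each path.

3 paths connect X and C; each must be blocked for d-separation to hold:
Path 1: X → N → C
  N is a chain here and N is conditioned on, so the path is blocked at N.
Path 2: X → N ← W → C
  W is a fork here and W is conditioned on, so the path is blocked at W.
Path 3: X → N ← P → W → C
  P is a fork here and P is conditioned on, so the path is blocked at P.
Every path is blocked, so X and C are d-separated given {N, P, W}.

Yes — X and C are d-separated given {N, P, W}.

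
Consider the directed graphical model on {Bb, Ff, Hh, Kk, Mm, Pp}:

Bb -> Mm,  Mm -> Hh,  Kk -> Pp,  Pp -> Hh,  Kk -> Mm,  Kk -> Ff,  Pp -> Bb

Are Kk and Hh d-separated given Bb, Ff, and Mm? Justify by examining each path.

We examine all 4 paths between Kk and Hh:
Path 1: Kk → Mm → Hh
  Mm is a chain here and Mm is conditioned on, so the path is blocked at Mm.
Path 2: Kk → Mm ← Bb ← Pp → Hh
  Bb is a chain here and Bb is conditioned on, so the path is blocked at Bb.
Path 3: Kk → Pp → Hh
  Pp is a chain and Pp is not conditioned on — no node blocks this path, so it is active.
Path 4: Kk → Pp → Bb → Mm → Hh
  Bb is a chain here and Bb is conditioned on, so the path is blocked at Bb.
Because an active path exists, Kk and Hh are not d-separated.

No — Kk and Hh are not d-separated given {Bb, Ff, Mm}.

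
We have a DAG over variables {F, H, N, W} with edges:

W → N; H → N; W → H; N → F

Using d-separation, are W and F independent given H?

Enumerating the 2 paths from W to F and testing each for blocking by {H}:
  1. W → H → N → F — H:chain[blocks]; N:chain[open] ⇒ blocked
  2. W → N → F — N:chain[open] ⇒ active
Because an active path exists, W and F are not d-separated.

No — W and F are not d-separated given {H}.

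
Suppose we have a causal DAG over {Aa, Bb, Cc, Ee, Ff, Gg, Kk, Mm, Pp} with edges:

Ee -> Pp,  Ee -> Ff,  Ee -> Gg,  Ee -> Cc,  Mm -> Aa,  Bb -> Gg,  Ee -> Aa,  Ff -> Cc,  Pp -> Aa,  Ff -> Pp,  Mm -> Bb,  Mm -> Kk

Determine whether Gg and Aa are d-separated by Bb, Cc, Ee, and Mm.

5 paths connect Gg and Aa; each must be blocked for d-separation to hold:
Path 1: Gg ← Bb ← Mm → Aa
  Bb is a chain here and Bb is conditioned on, so the path is blocked at Bb.
Path 2: Gg ← Ee → Aa
  Ee is a fork here and Ee is conditioned on, so the path is blocked at Ee.
Path 3: Gg ← Ee → Cc ← Ff → Pp → Aa
  Ee is a fork here and Ee is conditioned on, so the path is blocked at Ee.
Path 4: Gg ← Ee → Ff → Pp → Aa
  Ee is a fork here and Ee is conditioned on, so the path is blocked at Ee.
Path 5: Gg ← Ee → Pp → Aa
  Ee is a fork here and Ee is conditioned on, so the path is blocked at Ee.
Every path is blocked, so Gg and Aa are d-separated given {Bb, Cc, Ee, Mm}.

Yes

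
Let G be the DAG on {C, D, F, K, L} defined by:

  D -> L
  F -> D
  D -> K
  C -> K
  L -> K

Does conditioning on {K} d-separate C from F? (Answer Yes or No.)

No

Enumerating the 2 paths from C to F and testing each for blocking by {K}:
Path 1: C → K ← L ← D ← F
  K is a collider and K is conditioned on, which opens it; L is a chain and L is not conditioned on; D is a chain and D is not conditioned on — no node blocks this path, so it is active.
Path 2: C → K ← D ← F
  K is a collider and K is conditioned on, which opens it; D is a chain and D is not conditioned on — no node blocks this path, so it is active.
At least one path is unblocked, so d-separation fails.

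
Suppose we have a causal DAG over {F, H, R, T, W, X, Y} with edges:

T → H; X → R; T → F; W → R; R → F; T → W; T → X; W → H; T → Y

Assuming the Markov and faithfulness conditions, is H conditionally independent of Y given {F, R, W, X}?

4 paths connect H and Y; each must be blocked for d-separation to hold:
Path 1: H ← W → R ← X ← T → Y
  W is a fork here and W is conditioned on, so the path is blocked at W.
Path 2: H ← W → R → F ← T → Y
  W is a fork here and W is conditioned on, so the path is blocked at W.
Path 3: H ← W ← T → Y
  W is a chain here and W is conditioned on, so the path is blocked at W.
Path 4: H ← T → Y
  T is a fork and T is not conditioned on — no node blocks this path, so it is active.
Because an active path exists, H and Y are not d-separated.

No — H and Y are not d-separated given {F, R, W, X}.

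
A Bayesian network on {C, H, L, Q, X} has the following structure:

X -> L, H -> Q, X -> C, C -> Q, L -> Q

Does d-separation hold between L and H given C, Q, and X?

No

Enumerating the 2 paths from L to H and testing each for blocking by {C, Q, X}:
  1. L ← X → C → Q ← H — X:fork[blocks]; C:chain[blocks]; Q:collider[open] ⇒ blocked
  2. L → Q ← H — Q:collider[open] ⇒ active
At least one path is unblocked, so d-separation fails.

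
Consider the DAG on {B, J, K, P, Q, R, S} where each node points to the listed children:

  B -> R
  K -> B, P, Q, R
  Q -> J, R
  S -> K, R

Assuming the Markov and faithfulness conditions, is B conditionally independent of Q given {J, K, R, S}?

There are 6 undirected paths between B and Q; checking each against the conditioning set {J, K, R, S}:
Path 1: B → R ← Q
  R is a collider and R is conditioned on, which opens it — no node blocks this path, so it is active.
Path 2: B → R ← S → K → Q
  S is a fork here and S is conditioned on, so the path is blocked at S.
Path 3: B → R ← K → Q
  K is a fork here and K is conditioned on, so the path is blocked at K.
Path 4: B ← K → R ← Q
  K is a fork here and K is conditioned on, so the path is blocked at K.
Path 5: B ← K → Q
  K is a fork here and K is conditioned on, so the path is blocked at K.
Path 6: B ← K ← S → R ← Q
  K is a chain here and K is conditioned on, so the path is blocked at K.
Because an active path exists, B and Q are not d-separated.

No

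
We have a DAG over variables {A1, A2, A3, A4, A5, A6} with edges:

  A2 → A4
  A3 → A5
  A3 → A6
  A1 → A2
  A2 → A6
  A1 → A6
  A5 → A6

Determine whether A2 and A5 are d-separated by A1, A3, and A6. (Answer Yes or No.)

No — A2 and A5 are not d-separated given {A1, A3, A6}.

4 paths connect A2 and A5; each must be blocked for d-separation to hold:
Path 1: A2 ← A1 → A6 ← A5
  A1 is a fork here and A1 is conditioned on, so the path is blocked at A1.
Path 2: A2 ← A1 → A6 ← A3 → A5
  A1 is a fork here and A1 is conditioned on, so the path is blocked at A1.
Path 3: A2 → A6 ← A5
  A6 is a collider and A6 is conditioned on, which opens it — no node blocks this path, so it is active.
Path 4: A2 → A6 ← A3 → A5
  A3 is a fork here and A3 is conditioned on, so the path is blocked at A3.
At least one path is unblocked, so d-separation fails.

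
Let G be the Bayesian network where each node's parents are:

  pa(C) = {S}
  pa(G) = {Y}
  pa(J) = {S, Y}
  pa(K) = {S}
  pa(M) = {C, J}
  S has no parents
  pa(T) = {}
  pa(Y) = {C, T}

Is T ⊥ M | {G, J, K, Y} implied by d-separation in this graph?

No — T and M are not d-separated given {G, J, K, Y}.

There are 4 undirected paths between T and M; checking each against the conditioning set {G, J, K, Y}:
Path 1: T → Y ← C ← S → J → M
  J is a chain here and J is conditioned on, so the path is blocked at J.
Path 2: T → Y ← C → M
  Y is a collider and Y is conditioned on, which opens it; C is a fork and C is not conditioned on — no node blocks this path, so it is active.
Path 3: T → Y → J ← S → C → M
  Y is a chain here and Y is conditioned on, so the path is blocked at Y.
Path 4: T → Y → J → M
  Y is a chain here and Y is conditioned on, so the path is blocked at Y.
At least one path is unblocked, so d-separation fails.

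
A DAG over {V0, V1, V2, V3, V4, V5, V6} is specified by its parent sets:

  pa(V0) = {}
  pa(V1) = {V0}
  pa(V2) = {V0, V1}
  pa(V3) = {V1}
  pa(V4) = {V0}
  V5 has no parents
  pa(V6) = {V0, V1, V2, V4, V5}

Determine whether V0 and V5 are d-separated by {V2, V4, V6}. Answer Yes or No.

No — V0 and V5 are not d-separated given {V2, V4, V6}.

There are 6 undirected paths between V0 and V5; checking each against the conditioning set {V2, V4, V6}:
Path 1: V0 → V2 → V6 ← V5
  V2 is a chain here and V2 is conditioned on, so the path is blocked at V2.
Path 2: V0 → V2 ← V1 → V6 ← V5
  V2 is a collider and V2 is conditioned on, which opens it; V1 is a fork and V1 is not conditioned on; V6 is a collider and V6 is conditioned on, which opens it — no node blocks this path, so it is active.
Path 3: V0 → V4 → V6 ← V5
  V4 is a chain here and V4 is conditioned on, so the path is blocked at V4.
Path 4: V0 → V6 ← V5
  V6 is a collider and V6 is conditioned on, which opens it — no node blocks this path, so it is active.
Path 5: V0 → V1 → V2 → V6 ← V5
  V2 is a chain here and V2 is conditioned on, so the path is blocked at V2.
Path 6: V0 → V1 → V6 ← V5
  V1 is a chain and V1 is not conditioned on; V6 is a collider and V6 is conditioned on, which opens it — no node blocks this path, so it is active.
Because an active path exists, V0 and V5 are not d-separated.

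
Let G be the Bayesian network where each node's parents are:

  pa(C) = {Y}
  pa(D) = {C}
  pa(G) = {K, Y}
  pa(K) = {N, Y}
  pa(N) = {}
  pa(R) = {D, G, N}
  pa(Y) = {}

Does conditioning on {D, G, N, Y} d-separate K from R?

Enumerating the 5 paths from K to R and testing each for blocking by {D, G, N, Y}:
Path 1: K ← Y → C → D → R
  Y is a fork here and Y is conditioned on, so the path is blocked at Y.
Path 2: K ← Y → G → R
  Y is a fork here and Y is conditioned on, so the path is blocked at Y.
Path 3: K ← N → R
  N is a fork here and N is conditioned on, so the path is blocked at N.
Path 4: K → G ← Y → C → D → R
  Y is a fork here and Y is conditioned on, so the path is blocked at Y.
Path 5: K → G → R
  G is a chain here and G is conditioned on, so the path is blocked at G.
All paths are blocked; K ⊥ R | {D, G, N, Y} holds.

Yes — K and R are d-separated given {D, G, N, Y}.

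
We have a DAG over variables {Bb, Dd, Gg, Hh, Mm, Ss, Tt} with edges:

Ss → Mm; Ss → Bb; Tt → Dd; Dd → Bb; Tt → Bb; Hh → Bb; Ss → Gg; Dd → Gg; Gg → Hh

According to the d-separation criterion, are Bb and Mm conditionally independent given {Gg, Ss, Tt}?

Yes — Bb and Mm are d-separated given {Gg, Ss, Tt}.

Enumerating the 4 paths from Bb to Mm and testing each for blocking by {Gg, Ss, Tt}:
Path 1: Bb ← Tt → Dd → Gg ← Ss → Mm
  Tt is a fork here and Tt is conditioned on, so the path is blocked at Tt.
Path 2: Bb ← Ss → Mm
  Ss is a fork here and Ss is conditioned on, so the path is blocked at Ss.
Path 3: Bb ← Dd → Gg ← Ss → Mm
  Ss is a fork here and Ss is conditioned on, so the path is blocked at Ss.
Path 4: Bb ← Hh ← Gg ← Ss → Mm
  Gg is a chain here and Gg is conditioned on, so the path is blocked at Gg.
All paths are blocked; Bb ⊥ Mm | {Gg, Ss, Tt} holds.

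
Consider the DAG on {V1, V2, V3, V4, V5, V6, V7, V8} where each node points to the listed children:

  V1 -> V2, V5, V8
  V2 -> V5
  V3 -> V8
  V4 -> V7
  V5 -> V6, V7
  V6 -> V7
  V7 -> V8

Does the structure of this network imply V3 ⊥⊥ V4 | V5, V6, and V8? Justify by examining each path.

5 paths connect V3 and V4; each must be blocked for d-separation to hold:
Path 1: V3 → V8 ← V7 ← V4
  V8 is a collider and V8 is conditioned on, which opens it; V7 is a chain and V7 is not conditioned on — no node blocks this path, so it is active.
Path 2: V3 → V8 ← V1 → V2 → V5 → V7 ← V4
  V5 is a chain here and V5 is conditioned on, so the path is blocked at V5.
Path 3: V3 → V8 ← V1 → V2 → V5 → V6 → V7 ← V4
  V5 is a chain here and V5 is conditioned on, so the path is blocked at V5.
Path 4: V3 → V8 ← V1 → V5 → V7 ← V4
  V5 is a chain here and V5 is conditioned on, so the path is blocked at V5.
Path 5: V3 → V8 ← V1 → V5 → V6 → V7 ← V4
  V5 is a chain here and V5 is conditioned on, so the path is blocked at V5.
Because an active path exists, V3 and V4 are not d-separated.

No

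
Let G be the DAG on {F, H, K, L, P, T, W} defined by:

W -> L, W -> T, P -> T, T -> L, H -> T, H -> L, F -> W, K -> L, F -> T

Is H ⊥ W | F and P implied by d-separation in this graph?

Yes

There are 6 undirected paths between H and W; checking each against the conditioning set {F, P}:
  1. H → L ← T ← F → W — L:collider[blocks]; T:chain[open]; F:fork[blocks] ⇒ blocked
  2. H → L ← T ← W — L:collider[blocks]; T:chain[open] ⇒ blocked
  3. H → L ← W — L:collider[blocks] ⇒ blocked
  4. H → T → L ← W — T:chain[open]; L:collider[blocks] ⇒ blocked
  5. H → T ← F → W — T:collider[blocks]; F:fork[blocks] ⇒ blocked
  6. H → T ← W — T:collider[blocks] ⇒ blocked
Every path is blocked, so H and W are d-separated given {F, P}.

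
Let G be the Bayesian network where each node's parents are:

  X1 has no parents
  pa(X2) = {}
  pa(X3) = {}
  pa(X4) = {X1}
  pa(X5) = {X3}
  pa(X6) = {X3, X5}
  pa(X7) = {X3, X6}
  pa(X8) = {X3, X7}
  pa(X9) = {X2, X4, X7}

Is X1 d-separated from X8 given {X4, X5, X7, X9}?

Yes

4 paths connect X1 and X8; each must be blocked for d-separation to hold:
  1. X1 → X4 → X9 ← X7 ← X6 ← X3 → X8 — X4:chain[blocks]; X9:collider[open]; X7:chain[blocks]; X6:chain[open]; X3:fork[open] ⇒ blocked
  2. X1 → X4 → X9 ← X7 ← X6 ← X5 ← X3 → X8 — X4:chain[blocks]; X9:collider[open]; X7:chain[blocks]; X6:chain[open]; X5:chain[blocks]; X3:fork[open] ⇒ blocked
  3. X1 → X4 → X9 ← X7 ← X3 → X8 — X4:chain[blocks]; X9:collider[open]; X7:chain[blocks]; X3:fork[open] ⇒ blocked
  4. X1 → X4 → X9 ← X7 → X8 — X4:chain[blocks]; X9:collider[open]; X7:fork[blocks] ⇒ blocked
Since every path is blocked, d-separation holds.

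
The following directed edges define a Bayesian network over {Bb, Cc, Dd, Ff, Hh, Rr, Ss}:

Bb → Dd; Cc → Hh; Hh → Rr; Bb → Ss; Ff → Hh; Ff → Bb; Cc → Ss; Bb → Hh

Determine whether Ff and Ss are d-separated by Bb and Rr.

Enumerating the 4 paths from Ff to Ss and testing each for blocking by {Bb, Rr}:
Path 1: Ff → Bb → Hh ← Cc → Ss
  Bb is a chain here and Bb is conditioned on, so the path is blocked at Bb.
Path 2: Ff → Bb → Ss
  Bb is a chain here and Bb is conditioned on, so the path is blocked at Bb.
Path 3: Ff → Hh ← Bb → Ss
  Bb is a fork here and Bb is conditioned on, so the path is blocked at Bb.
Path 4: Ff → Hh ← Cc → Ss
  Hh is a collider and its descendant Rr is conditioned on, which opens it; Cc is a fork and Cc is not conditioned on — no node blocks this path, so it is active.
Because an active path exists, Ff and Ss are not d-separated.

No — Ff and Ss are not d-separated given {Bb, Rr}.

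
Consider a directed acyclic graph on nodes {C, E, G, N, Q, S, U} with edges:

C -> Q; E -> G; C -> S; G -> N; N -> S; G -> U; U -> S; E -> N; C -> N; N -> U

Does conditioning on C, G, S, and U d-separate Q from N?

Yes

5 paths connect Q and N; each must be blocked for d-separation to hold:
  1. Q ← C → S ← N — C:fork[blocks]; S:collider[open] ⇒ blocked
  2. Q ← C → S ← U ← G ← E → N — C:fork[blocks]; S:collider[open]; U:chain[blocks]; G:chain[blocks]; E:fork[open] ⇒ blocked
  3. Q ← C → S ← U ← G → N — C:fork[blocks]; S:collider[open]; U:chain[blocks]; G:fork[blocks] ⇒ blocked
  4. Q ← C → S ← U ← N — C:fork[blocks]; S:collider[open]; U:chain[blocks] ⇒ blocked
  5. Q ← C → N — C:fork[blocks] ⇒ blocked
Every path is blocked, so Q and N are d-separated given {C, G, S, U}.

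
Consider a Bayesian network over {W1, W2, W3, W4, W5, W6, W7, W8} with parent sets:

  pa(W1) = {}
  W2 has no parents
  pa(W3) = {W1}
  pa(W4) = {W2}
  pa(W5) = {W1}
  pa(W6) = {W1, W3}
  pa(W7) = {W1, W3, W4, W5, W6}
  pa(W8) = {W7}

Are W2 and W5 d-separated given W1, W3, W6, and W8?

No

6 paths connect W2 and W5; each must be blocked for d-separation to hold:
  1. W2 → W4 → W7 ← W5 — W4:chain[open]; W7:collider[open] ⇒ active
  2. W2 → W4 → W7 ← W3 ← W1 → W5 — W4:chain[open]; W7:collider[open]; W3:chain[blocks]; W1:fork[blocks] ⇒ blocked
  3. W2 → W4 → W7 ← W3 → W6 ← W1 → W5 — W4:chain[open]; W7:collider[open]; W3:fork[blocks]; W6:collider[open]; W1:fork[blocks] ⇒ blocked
  4. W2 → W4 → W7 ← W1 → W5 — W4:chain[open]; W7:collider[open]; W1:fork[blocks] ⇒ blocked
  5. W2 → W4 → W7 ← W6 ← W3 ← W1 → W5 — W4:chain[open]; W7:collider[open]; W6:chain[blocks]; W3:chain[blocks]; W1:fork[blocks] ⇒ blocked
  6. W2 → W4 → W7 ← W6 ← W1 → W5 — W4:chain[open]; W7:collider[open]; W6:chain[blocks]; W1:fork[blocks] ⇒ blocked
At least one path is unblocked, so d-separation fails.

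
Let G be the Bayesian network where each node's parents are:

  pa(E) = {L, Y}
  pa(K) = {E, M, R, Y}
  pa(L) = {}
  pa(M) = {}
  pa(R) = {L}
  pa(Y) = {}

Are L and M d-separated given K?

No

We examine all 3 paths between L and M:
  1. L → E ← Y → K ← M — E:collider[open]; Y:fork[open]; K:collider[open] ⇒ active
  2. L → E → K ← M — E:chain[open]; K:collider[open] ⇒ active
  3. L → R → K ← M — R:chain[open]; K:collider[open] ⇒ active
Since the path L → E ← Y → K ← M is active, L and M are not d-separated given {K}.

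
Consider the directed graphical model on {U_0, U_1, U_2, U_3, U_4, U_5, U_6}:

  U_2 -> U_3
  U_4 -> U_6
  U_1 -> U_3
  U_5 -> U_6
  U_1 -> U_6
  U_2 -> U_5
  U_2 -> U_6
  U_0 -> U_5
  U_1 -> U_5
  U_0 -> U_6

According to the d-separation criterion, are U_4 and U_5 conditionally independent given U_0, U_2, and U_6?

Enumerating the 6 paths from U_4 to U_5 and testing each for blocking by {U_0, U_2, U_6}:
Path 1: U_4 → U_6 ← U_0 → U_5
  U_0 is a fork here and U_0 is conditioned on, so the path is blocked at U_0.
Path 2: U_4 → U_6 ← U_1 → U_3 ← U_2 → U_5
  U_3 is a collider here and neither U_3 nor any of its descendants is conditioned on, so the collider stays closed — the path is blocked at U_3.
Path 3: U_4 → U_6 ← U_1 → U_5
  U_6 is a collider and U_6 is conditioned on, which opens it; U_1 is a fork and U_1 is not conditioned on — no node blocks this path, so it is active.
Path 4: U_4 → U_6 ← U_2 → U_3 ← U_1 → U_5
  U_2 is a fork here and U_2 is conditioned on, so the path is blocked at U_2.
Path 5: U_4 → U_6 ← U_2 → U_5
  U_2 is a fork here and U_2 is conditioned on, so the path is blocked at U_2.
Path 6: U_4 → U_6 ← U_5
  U_6 is a collider and U_6 is conditioned on, which opens it — no node blocks this path, so it is active.
Because an active path exists, U_4 and U_5 are not d-separated.

No — U_4 and U_5 are not d-separated given {U_0, U_2, U_6}.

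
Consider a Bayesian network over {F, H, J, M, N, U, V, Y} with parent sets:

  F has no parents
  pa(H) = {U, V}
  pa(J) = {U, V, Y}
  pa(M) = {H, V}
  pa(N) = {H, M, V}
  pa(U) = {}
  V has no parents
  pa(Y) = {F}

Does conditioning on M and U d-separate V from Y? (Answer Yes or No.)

Yes

Enumerating the 6 paths from V to Y and testing each for blocking by {M, U}:
Path 1: V → H ← U → J ← Y
  U is a fork here and U is conditioned on, so the path is blocked at U.
Path 2: V → J ← Y
  J is a collider here and neither J nor any of its descendants is conditioned on, so the collider stays closed — the path is blocked at J.
Path 3: V → N ← H ← U → J ← Y
  N is a collider here and neither N nor any of its descendants is conditioned on, so the collider stays closed — the path is blocked at N.
Path 4: V → N ← M ← H ← U → J ← Y
  N is a collider here and neither N nor any of its descendants is conditioned on, so the collider stays closed — the path is blocked at N.
Path 5: V → M ← H ← U → J ← Y
  U is a fork here and U is conditioned on, so the path is blocked at U.
Path 6: V → M → N ← H ← U → J ← Y
  M is a chain here and M is conditioned on, so the path is blocked at M.
Every path is blocked, so V and Y are d-separated given {M, U}.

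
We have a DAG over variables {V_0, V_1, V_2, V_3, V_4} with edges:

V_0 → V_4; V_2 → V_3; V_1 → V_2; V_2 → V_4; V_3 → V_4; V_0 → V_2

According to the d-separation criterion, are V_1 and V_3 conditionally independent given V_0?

No — V_1 and V_3 are not d-separated given {V_0}.

3 paths connect V_1 and V_3; each must be blocked for d-separation to hold:
  1. V_1 → V_2 ← V_0 → V_4 ← V_3 — V_2:collider[blocks]; V_0:fork[blocks]; V_4:collider[blocks] ⇒ blocked
  2. V_1 → V_2 → V_3 — V_2:chain[open] ⇒ active
  3. V_1 → V_2 → V_4 ← V_3 — V_2:chain[open]; V_4:collider[blocks] ⇒ blocked
Because an active path exists, V_1 and V_3 are not d-separated.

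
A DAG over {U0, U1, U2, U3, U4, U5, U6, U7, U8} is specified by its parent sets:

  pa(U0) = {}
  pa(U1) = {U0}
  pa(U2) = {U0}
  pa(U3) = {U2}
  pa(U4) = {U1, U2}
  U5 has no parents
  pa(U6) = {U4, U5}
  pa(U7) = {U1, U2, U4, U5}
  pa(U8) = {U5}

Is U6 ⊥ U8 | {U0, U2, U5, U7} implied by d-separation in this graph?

6 paths connect U6 and U8; each must be blocked for d-separation to hold:
Path 1: U6 ← U4 → U7 ← U5 → U8
  U5 is a fork here and U5 is conditioned on, so the path is blocked at U5.
Path 2: U6 ← U4 ← U2 → U7 ← U5 → U8
  U2 is a fork here and U2 is conditioned on, so the path is blocked at U2.
Path 3: U6 ← U4 ← U2 ← U0 → U1 → U7 ← U5 → U8
  U2 is a chain here and U2 is conditioned on, so the path is blocked at U2.
Path 4: U6 ← U4 ← U1 → U7 ← U5 → U8
  U5 is a fork here and U5 is conditioned on, so the path is blocked at U5.
Path 5: U6 ← U4 ← U1 ← U0 → U2 → U7 ← U5 → U8
  U0 is a fork here and U0 is conditioned on, so the path is blocked at U0.
Path 6: U6 ← U5 → U8
  U5 is a fork here and U5 is conditioned on, so the path is blocked at U5.
Every path is blocked, so U6 and U8 are d-separated given {U0, U2, U5, U7}.

Yes — U6 and U8 are d-separated given {U0, U2, U5, U7}.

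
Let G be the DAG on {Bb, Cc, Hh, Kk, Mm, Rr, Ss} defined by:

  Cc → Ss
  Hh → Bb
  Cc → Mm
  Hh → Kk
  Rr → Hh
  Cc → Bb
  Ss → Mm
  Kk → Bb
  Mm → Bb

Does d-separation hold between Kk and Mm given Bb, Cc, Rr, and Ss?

There are 6 undirected paths between Kk and Mm; checking each against the conditioning set {Bb, Cc, Rr, Ss}:
Path 1: Kk → Bb ← Cc → Ss → Mm
  Cc is a fork here and Cc is conditioned on, so the path is blocked at Cc.
Path 2: Kk → Bb ← Cc → Mm
  Cc is a fork here and Cc is conditioned on, so the path is blocked at Cc.
Path 3: Kk → Bb ← Mm
  Bb is a collider and Bb is conditioned on, which opens it — no node blocks this path, so it is active.
Path 4: Kk ← Hh → Bb ← Cc → Ss → Mm
  Cc is a fork here and Cc is conditioned on, so the path is blocked at Cc.
Path 5: Kk ← Hh → Bb ← Cc → Mm
  Cc is a fork here and Cc is conditioned on, so the path is blocked at Cc.
Path 6: Kk ← Hh → Bb ← Mm
  Hh is a fork and Hh is not conditioned on; Bb is a collider and Bb is conditioned on, which opens it — no node blocks this path, so it is active.
Since the path Kk → Bb ← Mm is active, Kk and Mm are not d-separated given {Bb, Cc, Rr, Ss}.

No — Kk and Mm are not d-separated given {Bb, Cc, Rr, Ss}.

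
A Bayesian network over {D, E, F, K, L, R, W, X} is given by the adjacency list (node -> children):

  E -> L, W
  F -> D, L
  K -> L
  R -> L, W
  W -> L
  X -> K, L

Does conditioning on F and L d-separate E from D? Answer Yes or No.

3 paths connect E and D; each must be blocked for d-separation to hold:
Path 1: E → W → L ← F → D
  F is a fork here and F is conditioned on, so the path is blocked at F.
Path 2: E → W ← R → L ← F → D
  F is a fork here and F is conditioned on, so the path is blocked at F.
Path 3: E → L ← F → D
  F is a fork here and F is conditioned on, so the path is blocked at F.
Every path is blocked, so E and D are d-separated given {F, L}.

Yes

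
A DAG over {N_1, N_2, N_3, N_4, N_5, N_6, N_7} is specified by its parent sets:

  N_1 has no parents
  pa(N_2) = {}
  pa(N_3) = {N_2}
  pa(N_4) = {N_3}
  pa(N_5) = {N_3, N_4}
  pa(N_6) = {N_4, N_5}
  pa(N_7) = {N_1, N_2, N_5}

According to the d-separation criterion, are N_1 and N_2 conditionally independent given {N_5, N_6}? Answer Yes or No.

We examine all 4 paths between N_1 and N_2:
  1. N_1 → N_7 ← N_2 — N_7:collider[blocks] ⇒ blocked
  2. N_1 → N_7 ← N_5 ← N_3 ← N_2 — N_7:collider[blocks]; N_5:chain[blocks]; N_3:chain[open] ⇒ blocked
  3. N_1 → N_7 ← N_5 → N_6 ← N_4 ← N_3 ← N_2 — N_7:collider[blocks]; N_5:fork[blocks]; N_6:collider[open]; N_4:chain[open]; N_3:chain[open] ⇒ blocked
  4. N_1 → N_7 ← N_5 ← N_4 ← N_3 ← N_2 — N_7:collider[blocks]; N_5:chain[blocks]; N_4:chain[open]; N_3:chain[open] ⇒ blocked
Since every path is blocked, d-separation holds.

Yes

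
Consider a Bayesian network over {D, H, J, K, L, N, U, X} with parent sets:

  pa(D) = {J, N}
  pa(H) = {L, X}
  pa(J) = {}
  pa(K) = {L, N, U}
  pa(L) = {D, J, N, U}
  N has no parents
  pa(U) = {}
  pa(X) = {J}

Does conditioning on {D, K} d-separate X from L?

Enumerating the 6 paths from X to L and testing each for blocking by {D, K}:
Path 1: X → H ← L
  H is a collider here and neither H nor any of its descendants is conditioned on, so the collider stays closed — the path is blocked at H.
Path 2: X ← J → L
  J is a fork and J is not conditioned on — no node blocks this path, so it is active.
Path 3: X ← J → D → L
  D is a chain here and D is conditioned on, so the path is blocked at D.
Path 4: X ← J → D ← N → L
  J is a fork and J is not conditioned on; D is a collider and D is conditioned on, which opens it; N is a fork and N is not conditioned on — no node blocks this path, so it is active.
Path 5: X ← J → D ← N → K ← U → L
  J is a fork and J is not conditioned on; D is a collider and D is conditioned on, which opens it; N is a fork and N is not conditioned on; K is a collider and K is conditioned on, which opens it; U is a fork and U is not conditioned on — no node blocks this path, so it is active.
Path 6: X ← J → D ← N → K ← L
  J is a fork and J is not conditioned on; D is a collider and D is conditioned on, which opens it; N is a fork and N is not conditioned on; K is a collider and K is conditioned on, which opens it — no node blocks this path, so it is active.
At least one path is unblocked, so d-separation fails.

No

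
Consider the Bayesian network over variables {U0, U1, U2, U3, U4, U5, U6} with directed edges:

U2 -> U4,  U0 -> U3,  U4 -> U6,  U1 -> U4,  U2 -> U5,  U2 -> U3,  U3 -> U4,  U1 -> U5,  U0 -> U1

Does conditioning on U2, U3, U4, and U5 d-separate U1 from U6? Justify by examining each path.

Yes

5 paths connect U1 and U6; each must be blocked for d-separation to hold:
Path 1: U1 ← U0 → U3 ← U2 → U4 → U6
  U2 is a fork here and U2 is conditioned on, so the path is blocked at U2.
Path 2: U1 ← U0 → U3 → U4 → U6
  U3 is a chain here and U3 is conditioned on, so the path is blocked at U3.
Path 3: U1 → U5 ← U2 → U4 → U6
  U2 is a fork here and U2 is conditioned on, so the path is blocked at U2.
Path 4: U1 → U5 ← U2 → U3 → U4 → U6
  U2 is a fork here and U2 is conditioned on, so the path is blocked at U2.
Path 5: U1 → U4 → U6
  U4 is a chain here and U4 is conditioned on, so the path is blocked at U4.
All paths are blocked; U1 ⊥ U6 | {U2, U3, U4, U5} holds.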